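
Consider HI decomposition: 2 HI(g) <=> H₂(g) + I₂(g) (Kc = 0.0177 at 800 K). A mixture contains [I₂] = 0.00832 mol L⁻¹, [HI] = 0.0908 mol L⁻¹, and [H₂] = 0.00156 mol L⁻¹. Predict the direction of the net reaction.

Qc = [H₂]·[I₂] / [HI]² = (0.00156)·(0.00832) / (0.0908)² = 0.00157
Qc = 0.00157 < Kc = 0.0177, so the forward reaction proceeds.

forward (toward products)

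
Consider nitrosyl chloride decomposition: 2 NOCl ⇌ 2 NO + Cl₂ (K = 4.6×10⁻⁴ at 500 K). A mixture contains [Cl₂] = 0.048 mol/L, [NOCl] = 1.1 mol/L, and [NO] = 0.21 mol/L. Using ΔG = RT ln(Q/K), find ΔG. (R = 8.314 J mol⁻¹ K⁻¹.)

Q = [NO]²·[Cl₂] / [NOCl]² = (0.21)²·(0.048) / (1.1)² = 0.00175
ΔG = RT ln(Q/K) = (8.314 J mol⁻¹ K⁻¹)(500 K) × ln(0.00175/4.6×10⁻⁴)
   = (4.157 kJ/mol)(1.336) = 5.55 kJ/mol
ΔG > 0, so the forward reaction is non-spontaneous (proceeds in reverse).

ΔG = 5.55 kJ/mol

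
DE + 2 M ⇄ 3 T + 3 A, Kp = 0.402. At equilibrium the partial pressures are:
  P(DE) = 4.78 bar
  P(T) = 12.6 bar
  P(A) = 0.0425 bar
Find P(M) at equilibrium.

At equilibrium, Kp = P(T)³·P(A)³ / (P(DE)·P(M)²) = 0.402.
(12.6)³·(0.0425)³ / ((4.78)·(P(M))²) = 0.402
P(M)² = 0.0799 ⇒ P(M) = 0.283 bar

P(M) = 0.283 bar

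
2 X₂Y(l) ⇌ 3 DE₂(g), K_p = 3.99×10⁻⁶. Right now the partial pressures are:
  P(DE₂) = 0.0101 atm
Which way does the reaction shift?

to the right

(X₂Y is a pure liquid — omitted from Q_p.)
Q_p = P(DE₂)³ = (0.0101)³ = 1.03×10⁻⁶
Q_p = 1.03×10⁻⁶ < K_p = 3.99×10⁻⁶, so the forward reaction proceeds.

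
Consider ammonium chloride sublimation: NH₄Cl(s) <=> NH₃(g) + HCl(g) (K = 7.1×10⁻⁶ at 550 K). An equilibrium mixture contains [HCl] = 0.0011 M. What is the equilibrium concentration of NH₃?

[NH₃] = 0.0065 M

(NH₄Cl is a pure solid — omitted from K.)
At equilibrium, K = [NH₃]·[HCl] = 7.1×10⁻⁶.
([NH₃])·(0.0011) = 7.1×10⁻⁶
[NH₃] = 0.00645 = 0.0065 M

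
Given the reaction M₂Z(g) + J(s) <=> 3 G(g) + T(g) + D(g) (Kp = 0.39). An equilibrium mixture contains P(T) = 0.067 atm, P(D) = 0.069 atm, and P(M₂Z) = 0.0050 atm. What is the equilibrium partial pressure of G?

P(G) = 0.75 atm

(J is a pure solid — omitted from Kp.)
At equilibrium, Kp = P(G)³·P(T)·P(D) / P(M₂Z) = 0.39.
(P(G))³·(0.067)·(0.069) / (0.0050) = 0.39
P(G)³ = 0.422 ⇒ P(G) = 0.75 atm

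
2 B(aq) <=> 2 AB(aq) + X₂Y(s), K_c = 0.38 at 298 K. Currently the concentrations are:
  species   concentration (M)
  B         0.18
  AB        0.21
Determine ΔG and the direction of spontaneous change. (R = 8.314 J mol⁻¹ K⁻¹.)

ΔG = 3.16 kJ/mol; the forward reaction is non-spontaneous

(X₂Y is a pure solid — omitted from Q_c.)
Q_c = [AB]² / [B]² = (0.21)² / (0.18)² = 1.36
ΔG = RT ln(Q_c/K_c) = (8.314 J mol⁻¹ K⁻¹)(298 K) × ln(1.36/0.38)
   = (2.478 kJ/mol)(1.275) = 3.16 kJ/mol
ΔG > 0, so the forward reaction is non-spontaneous (proceeds in reverse).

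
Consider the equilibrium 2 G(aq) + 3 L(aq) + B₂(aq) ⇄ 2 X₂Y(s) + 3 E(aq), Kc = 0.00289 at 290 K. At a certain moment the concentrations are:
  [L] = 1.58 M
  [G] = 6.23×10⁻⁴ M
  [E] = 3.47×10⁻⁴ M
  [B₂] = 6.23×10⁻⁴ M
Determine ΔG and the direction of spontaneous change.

(X₂Y is a pure solid — omitted from Qc.)
Qc = [E]³ / ([G]²·[L]³·[B₂]) = (3.47×10⁻⁴)³ / ((6.23×10⁻⁴)²·(1.58)³·(6.23×10⁻⁴)) = 0.0438
ΔG = RT ln(Qc/Kc) = (8.314 J mol⁻¹ K⁻¹)(290 K) × ln(0.0438/0.00289)
   = (2.411 kJ/mol)(2.718) = 6.55 kJ/mol
ΔG > 0, so the forward reaction is non-spontaneous (proceeds in reverse).

ΔG = 6.55 kJ/mol; the forward reaction is non-spontaneous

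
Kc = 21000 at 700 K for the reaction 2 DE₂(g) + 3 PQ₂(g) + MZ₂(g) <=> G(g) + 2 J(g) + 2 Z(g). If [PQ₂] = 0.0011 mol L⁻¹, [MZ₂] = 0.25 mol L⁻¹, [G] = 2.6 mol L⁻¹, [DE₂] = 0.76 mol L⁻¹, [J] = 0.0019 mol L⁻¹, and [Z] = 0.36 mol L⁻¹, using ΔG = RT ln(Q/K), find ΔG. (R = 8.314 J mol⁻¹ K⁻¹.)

ΔG = -6.98 kJ/mol

Qc = [G]·[J]²·[Z]² / ([DE₂]²·[PQ₂]³·[MZ₂]) = (2.6)·(0.0019)²·(0.36)² / ((0.76)²·(0.0011)³·(0.25)) = 6330
ΔG = RT ln(Qc/Kc) = (8.314 J mol⁻¹ K⁻¹)(700 K) × ln(6330/21000)
   = (5.820 kJ/mol)(-1.199) = -6.98 kJ/mol
ΔG < 0, so the forward reaction is spontaneous (proceeds forward).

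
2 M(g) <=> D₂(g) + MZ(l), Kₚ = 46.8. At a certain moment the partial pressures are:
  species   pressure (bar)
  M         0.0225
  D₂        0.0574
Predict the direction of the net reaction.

in the reverse direction

(MZ is a pure liquid — omitted from Qₚ.)
Qₚ = P(D₂) / P(M)² = (0.0574) / (0.0225)² = 113
Qₚ = 113 > Kₚ = 46.8, so the reverse reaction proceeds.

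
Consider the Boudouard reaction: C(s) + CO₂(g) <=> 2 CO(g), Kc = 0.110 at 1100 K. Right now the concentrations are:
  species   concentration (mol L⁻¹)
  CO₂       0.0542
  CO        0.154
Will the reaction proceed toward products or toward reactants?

reverse (toward reactants)

(C is a pure solid — omitted from Qc.)
Qc = [CO]² / [CO₂] = (0.154)² / (0.0542) = 0.438
Qc = 0.438 > Kc = 0.110, so the reverse reaction proceeds.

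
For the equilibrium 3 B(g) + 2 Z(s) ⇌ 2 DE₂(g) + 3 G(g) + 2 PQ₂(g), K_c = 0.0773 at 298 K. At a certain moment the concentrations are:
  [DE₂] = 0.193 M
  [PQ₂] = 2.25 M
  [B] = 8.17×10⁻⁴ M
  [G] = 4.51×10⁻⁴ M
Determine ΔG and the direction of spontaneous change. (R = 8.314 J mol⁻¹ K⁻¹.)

(Z is a pure solid — omitted from Q_c.)
Q_c = [DE₂]²·[G]³·[PQ₂]² / [B]³ = (0.193)²·(4.51×10⁻⁴)³·(2.25)² / (8.17×10⁻⁴)³ = 0.0317
ΔG = RT ln(Q_c/K_c) = (8.314 J mol⁻¹ K⁻¹)(298 K) × ln(0.0317/0.0773)
   = (2.478 kJ/mol)(-0.8914) = -2.21 kJ/mol
ΔG < 0, so the forward reaction is spontaneous (proceeds forward).

ΔG = -2.21 kJ/mol; the forward reaction is spontaneous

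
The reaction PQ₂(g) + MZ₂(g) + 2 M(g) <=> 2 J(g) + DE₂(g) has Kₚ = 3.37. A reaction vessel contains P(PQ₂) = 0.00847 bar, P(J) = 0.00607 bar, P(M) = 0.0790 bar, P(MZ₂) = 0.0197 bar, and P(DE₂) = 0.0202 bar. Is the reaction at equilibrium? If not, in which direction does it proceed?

toward products

Qₚ = P(J)²·P(DE₂) / (P(PQ₂)·P(MZ₂)·P(M)²) = (0.00607)²·(0.0202) / ((0.00847)·(0.0197)·(0.0790)²) = 0.715
Qₚ = 0.715 < Kₚ = 3.37, so the forward reaction proceeds.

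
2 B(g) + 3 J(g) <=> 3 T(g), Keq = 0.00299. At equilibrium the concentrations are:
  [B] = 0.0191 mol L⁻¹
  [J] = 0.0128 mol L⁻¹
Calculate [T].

[T] = 1.32×10⁻⁴ mol L⁻¹

At equilibrium, Keq = [T]³ / ([B]²·[J]³) = 0.00299.
([T])³ / ((0.0191)²·(0.0128)³) = 0.00299
[T]³ = 2.29×10⁻¹² ⇒ [T] = 1.32×10⁻⁴ mol L⁻¹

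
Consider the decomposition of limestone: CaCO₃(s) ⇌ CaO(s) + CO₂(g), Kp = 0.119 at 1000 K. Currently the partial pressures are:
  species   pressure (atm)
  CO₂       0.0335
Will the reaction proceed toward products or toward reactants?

toward products

(CaCO₃, CaO are pure solids — omitted from Qp.)
Qp = P(CO₂) = 0.0335
Qp = 0.0335 < Kp = 0.119, so the forward reaction proceeds.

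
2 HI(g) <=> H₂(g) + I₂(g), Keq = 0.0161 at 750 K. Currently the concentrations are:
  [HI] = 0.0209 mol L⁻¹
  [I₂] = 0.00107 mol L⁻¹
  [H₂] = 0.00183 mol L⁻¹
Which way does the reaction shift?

Q = [H₂]·[I₂] / [HI]² = (0.00183)·(0.00107) / (0.0209)² = 0.00448
Q = 0.00448 < Keq = 0.0161, so the forward reaction proceeds.

forward (toward products)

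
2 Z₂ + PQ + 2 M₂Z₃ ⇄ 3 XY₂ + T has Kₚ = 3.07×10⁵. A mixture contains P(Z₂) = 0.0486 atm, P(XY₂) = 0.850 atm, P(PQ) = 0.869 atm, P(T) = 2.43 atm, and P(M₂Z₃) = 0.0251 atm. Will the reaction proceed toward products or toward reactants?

reverse (toward reactants)

Qₚ = P(XY₂)³·P(T) / (P(Z₂)²·P(PQ)·P(M₂Z₃)²) = (0.850)³·(2.43) / ((0.0486)²·(0.869)·(0.0251)²) = 1.15×10⁶
Qₚ = 1.15×10⁶ > Kₚ = 3.07×10⁵, so the reverse reaction proceeds.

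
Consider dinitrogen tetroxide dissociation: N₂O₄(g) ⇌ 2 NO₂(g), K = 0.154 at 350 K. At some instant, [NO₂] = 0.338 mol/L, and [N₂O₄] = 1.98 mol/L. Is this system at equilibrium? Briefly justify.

Q = [NO₂]² / [N₂O₄] = (0.338)² / (1.98) = 0.0577
Q = 0.0577 < K = 0.154: net forward reaction.

no; Q < K, reaction proceeds forward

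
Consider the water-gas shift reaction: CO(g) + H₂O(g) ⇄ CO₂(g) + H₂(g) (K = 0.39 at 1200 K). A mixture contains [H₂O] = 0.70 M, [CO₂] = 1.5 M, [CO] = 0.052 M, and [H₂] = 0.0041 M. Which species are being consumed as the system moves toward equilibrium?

Q = [CO₂]·[H₂] / ([CO]·[H₂O]) = (1.5)·(0.0041) / ((0.052)·(0.70)) = 0.17
Q = 0.17 < K = 0.39: net forward reaction.

CO, H₂O (reactants)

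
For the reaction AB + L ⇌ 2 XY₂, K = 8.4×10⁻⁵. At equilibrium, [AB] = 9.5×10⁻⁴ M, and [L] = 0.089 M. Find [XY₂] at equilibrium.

At equilibrium, K = [XY₂]² / ([AB]·[L]) = 8.4×10⁻⁵.
([XY₂])² / ((9.5×10⁻⁴)·(0.089)) = 8.4×10⁻⁵
[XY₂]² = 7.10×10⁻⁹ ⇒ [XY₂] = 8.4×10⁻⁵ M

[XY₂] = 8.4×10⁻⁵ M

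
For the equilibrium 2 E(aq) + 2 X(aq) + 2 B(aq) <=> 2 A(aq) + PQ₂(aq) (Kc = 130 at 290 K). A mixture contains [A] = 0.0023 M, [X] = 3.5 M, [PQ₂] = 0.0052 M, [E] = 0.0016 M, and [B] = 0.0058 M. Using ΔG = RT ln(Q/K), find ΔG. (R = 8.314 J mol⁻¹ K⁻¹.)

ΔG = -3.87 kJ/mol

Qc = [A]²·[PQ₂] / ([E]²·[X]²·[B]²) = (0.0023)²·(0.0052) / ((0.0016)²·(3.5)²·(0.0058)²) = 26.1
ΔG = RT ln(Qc/Kc) = (8.314 J mol⁻¹ K⁻¹)(290 K) × ln(26.1/130)
   = (2.411 kJ/mol)(-1.606) = -3.87 kJ/mol
ΔG < 0, so the forward reaction is spontaneous (proceeds forward).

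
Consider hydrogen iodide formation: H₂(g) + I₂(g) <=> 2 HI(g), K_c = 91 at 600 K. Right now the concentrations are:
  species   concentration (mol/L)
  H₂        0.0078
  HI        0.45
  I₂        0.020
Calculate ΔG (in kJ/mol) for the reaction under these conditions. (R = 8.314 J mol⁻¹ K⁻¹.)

Q_c = [HI]² / ([H₂]·[I₂]) = (0.45)² / ((0.0078)·(0.020)) = 1300
ΔG = RT ln(Q_c/K_c) = (8.314 J mol⁻¹ K⁻¹)(600 K) × ln(1300/91)
   = (4.988 kJ/mol)(2.659) = 13.3 kJ/mol
ΔG > 0, so the forward reaction is non-spontaneous (proceeds in reverse).

ΔG = 13.3 kJ/mol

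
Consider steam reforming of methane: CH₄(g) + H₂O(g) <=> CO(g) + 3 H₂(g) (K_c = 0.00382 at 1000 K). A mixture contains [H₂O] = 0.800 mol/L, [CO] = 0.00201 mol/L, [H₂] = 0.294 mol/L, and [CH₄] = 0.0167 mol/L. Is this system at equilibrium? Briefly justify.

yes, at equilibrium

Q_c = [CO]·[H₂]³ / ([CH₄]·[H₂O]) = (0.00201)·(0.294)³ / ((0.0167)·(0.800)) = 0.00382
Q_c = 0.00382 = K_c; the system is at equilibrium.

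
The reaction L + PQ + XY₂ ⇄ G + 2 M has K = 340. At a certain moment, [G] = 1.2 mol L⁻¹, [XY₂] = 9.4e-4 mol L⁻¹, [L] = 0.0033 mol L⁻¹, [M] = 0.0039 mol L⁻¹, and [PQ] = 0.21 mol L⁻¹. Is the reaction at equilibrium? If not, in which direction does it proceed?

to the right

Q = [G]·[M]² / ([L]·[PQ]·[XY₂]) = (1.2)·(0.0039)² / ((0.0033)·(0.21)·(9.4e-4)) = 28
Q = 28 < K = 340, so the forward reaction proceeds.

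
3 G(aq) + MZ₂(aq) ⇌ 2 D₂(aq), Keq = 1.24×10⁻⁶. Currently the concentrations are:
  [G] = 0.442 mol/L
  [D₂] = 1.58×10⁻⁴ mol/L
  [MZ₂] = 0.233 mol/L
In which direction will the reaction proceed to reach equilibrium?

no net change (already at equilibrium)

Q = [D₂]² / ([G]³·[MZ₂]) = (1.58×10⁻⁴)² / ((0.442)³·(0.233)) = 1.24×10⁻⁶
Q = 1.24×10⁻⁶ = Keq, so the system is already at equilibrium.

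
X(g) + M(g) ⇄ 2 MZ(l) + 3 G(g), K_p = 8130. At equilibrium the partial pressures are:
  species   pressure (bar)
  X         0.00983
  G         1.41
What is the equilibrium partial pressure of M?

(MZ is a pure liquid — omitted from K_p.)
At equilibrium, K_p = P(G)³ / (P(X)·P(M)) = 8130.
(1.41)³ / ((0.00983)·(P(M))) = 8130
P(M) = 0.0351 bar

P(M) = 0.0351 bar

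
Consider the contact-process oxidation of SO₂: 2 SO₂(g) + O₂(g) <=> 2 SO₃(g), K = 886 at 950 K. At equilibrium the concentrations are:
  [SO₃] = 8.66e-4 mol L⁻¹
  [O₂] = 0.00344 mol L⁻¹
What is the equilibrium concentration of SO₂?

At equilibrium, K = [SO₃]² / ([SO₂]²·[O₂]) = 886.
(8.66e-4)² / (([SO₂])²·(0.00344)) = 886
[SO₂]² = 2.46e-7 ⇒ [SO₂] = 4.96e-4 mol L⁻¹

[SO₂] = 4.96e-4 mol L⁻¹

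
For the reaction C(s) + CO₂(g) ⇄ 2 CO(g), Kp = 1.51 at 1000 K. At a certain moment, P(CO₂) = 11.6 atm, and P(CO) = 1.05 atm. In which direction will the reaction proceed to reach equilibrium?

(C is a pure solid — omitted from Qp.)
Qp = P(CO)² / P(CO₂) = (1.05)² / (11.6) = 0.0950
Qp = 0.0950 < Kp = 1.51, so the forward reaction proceeds.

toward products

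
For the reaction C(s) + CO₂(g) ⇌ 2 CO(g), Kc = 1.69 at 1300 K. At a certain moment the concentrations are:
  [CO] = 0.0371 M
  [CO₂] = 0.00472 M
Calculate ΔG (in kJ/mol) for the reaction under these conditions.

(C is a pure solid — omitted from Qc.)
Qc = [CO]² / [CO₂] = (0.0371)² / (0.00472) = 0.292
ΔG = RT ln(Qc/Kc) = (8.314 J mol⁻¹ K⁻¹)(1300 K) × ln(0.292/1.69)
   = (10.81 kJ/mol)(-1.756) = -19.0 kJ/mol
ΔG < 0, so the forward reaction is spontaneous (proceeds forward).

ΔG = -19.0 kJ/mol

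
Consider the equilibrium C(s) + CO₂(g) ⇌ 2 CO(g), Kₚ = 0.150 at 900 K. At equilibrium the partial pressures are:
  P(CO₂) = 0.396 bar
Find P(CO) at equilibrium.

(C is a pure solid — omitted from Kₚ.)
At equilibrium, Kₚ = P(CO)² / P(CO₂) = 0.150.
(P(CO))² / (0.396) = 0.150
P(CO)² = 0.0594 ⇒ P(CO) = 0.244 bar

P(CO) = 0.244 bar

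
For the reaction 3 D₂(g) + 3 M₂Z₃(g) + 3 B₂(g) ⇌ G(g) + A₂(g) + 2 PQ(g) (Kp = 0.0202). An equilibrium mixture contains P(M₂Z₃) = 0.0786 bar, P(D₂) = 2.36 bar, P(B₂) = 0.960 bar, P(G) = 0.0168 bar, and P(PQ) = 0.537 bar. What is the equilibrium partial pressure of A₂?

P(A₂) = 0.0235 bar

At equilibrium, Kp = P(G)·P(A₂)·P(PQ)² / (P(D₂)³·P(M₂Z₃)³·P(B₂)³) = 0.0202.
(0.0168)·(P(A₂))·(0.537)² / ((2.36)³·(0.0786)³·(0.960)³) = 0.0202
P(A₂) = 0.0235 bar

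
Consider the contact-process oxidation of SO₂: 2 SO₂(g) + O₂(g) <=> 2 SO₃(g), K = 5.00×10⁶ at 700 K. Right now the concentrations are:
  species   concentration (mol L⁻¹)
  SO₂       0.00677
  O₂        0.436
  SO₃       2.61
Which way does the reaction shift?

toward products

Q = [SO₃]² / ([SO₂]²·[O₂]) = (2.61)² / ((0.00677)²·(0.436)) = 3.41×10⁵
Q = 3.41×10⁵ < K = 5.00×10⁶, so the forward reaction proceeds.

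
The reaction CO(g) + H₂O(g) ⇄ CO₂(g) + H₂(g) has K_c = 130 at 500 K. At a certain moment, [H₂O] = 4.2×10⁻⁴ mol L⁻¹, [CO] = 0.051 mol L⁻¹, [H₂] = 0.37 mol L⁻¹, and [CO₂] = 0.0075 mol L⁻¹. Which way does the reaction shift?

Q_c = [CO₂]·[H₂] / ([CO]·[H₂O]) = (0.0075)·(0.37) / ((0.051)·(4.2×10⁻⁴)) = 130
Q_c = 130 = K_c, so the system is already at equilibrium.

at equilibrium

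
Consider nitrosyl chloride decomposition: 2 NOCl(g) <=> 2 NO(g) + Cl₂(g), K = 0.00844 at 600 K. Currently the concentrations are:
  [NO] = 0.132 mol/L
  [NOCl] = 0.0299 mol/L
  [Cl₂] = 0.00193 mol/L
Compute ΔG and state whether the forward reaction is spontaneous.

ΔG = 7.45 kJ/mol; the forward reaction is non-spontaneous

Q = [NO]²·[Cl₂] / [NOCl]² = (0.132)²·(0.00193) / (0.0299)² = 0.0376
ΔG = RT ln(Q/K) = (8.314 J mol⁻¹ K⁻¹)(600 K) × ln(0.0376/0.00844)
   = (4.988 kJ/mol)(1.494) = 7.45 kJ/mol
ΔG > 0, so the forward reaction is non-spontaneous (proceeds in reverse).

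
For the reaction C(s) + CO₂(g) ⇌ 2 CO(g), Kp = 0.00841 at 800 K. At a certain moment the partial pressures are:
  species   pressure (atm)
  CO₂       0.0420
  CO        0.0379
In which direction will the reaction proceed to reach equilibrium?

(C is a pure solid — omitted from Qp.)
Qp = P(CO)² / P(CO₂) = (0.0379)² / (0.0420) = 0.0342
Qp = 0.0342 > Kp = 0.00841, so the reverse reaction proceeds.

to the left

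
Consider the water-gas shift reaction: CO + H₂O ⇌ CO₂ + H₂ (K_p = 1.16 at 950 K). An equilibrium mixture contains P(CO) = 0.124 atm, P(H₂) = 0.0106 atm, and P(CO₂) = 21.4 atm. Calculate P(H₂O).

P(H₂O) = 1.58 atm

At equilibrium, K_p = P(CO₂)·P(H₂) / (P(CO)·P(H₂O)) = 1.16.
(21.4)·(0.0106) / ((0.124)·(P(H₂O))) = 1.16
P(H₂O) = 1.58 atm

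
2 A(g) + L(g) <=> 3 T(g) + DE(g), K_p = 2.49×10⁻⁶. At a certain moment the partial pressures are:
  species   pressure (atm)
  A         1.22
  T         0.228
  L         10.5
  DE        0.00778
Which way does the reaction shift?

to the left

Q_p = P(T)³·P(DE) / (P(A)²·P(L)) = (0.228)³·(0.00778) / ((1.22)²·(10.5)) = 5.90×10⁻⁶
Q_p = 5.90×10⁻⁶ > K_p = 2.49×10⁻⁶, so the reverse reaction proceeds.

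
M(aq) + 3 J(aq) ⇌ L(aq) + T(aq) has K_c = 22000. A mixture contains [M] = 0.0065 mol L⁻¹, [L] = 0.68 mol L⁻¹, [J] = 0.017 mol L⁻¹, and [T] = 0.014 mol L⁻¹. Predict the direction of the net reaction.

Q_c = [L]·[T] / ([M]·[J]³) = (0.68)·(0.014) / ((0.0065)·(0.017)³) = 3.0×10⁵
Q_c = 3.0×10⁵ > K_c = 22000, so the reverse reaction proceeds.

in the reverse direction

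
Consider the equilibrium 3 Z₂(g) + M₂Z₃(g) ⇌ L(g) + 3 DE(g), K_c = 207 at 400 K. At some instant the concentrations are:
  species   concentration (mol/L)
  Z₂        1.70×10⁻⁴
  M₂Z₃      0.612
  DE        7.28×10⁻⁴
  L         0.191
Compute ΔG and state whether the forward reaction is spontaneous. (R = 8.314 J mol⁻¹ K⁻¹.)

ΔG = -7.10 kJ/mol; the forward reaction is spontaneous

Q_c = [L]·[DE]³ / ([Z₂]³·[M₂Z₃]) = (0.191)·(7.28×10⁻⁴)³ / ((1.70×10⁻⁴)³·(0.612)) = 24.5
ΔG = RT ln(Q_c/K_c) = (8.314 J mol⁻¹ K⁻¹)(400 K) × ln(24.5/207)
   = (3.326 kJ/mol)(-2.134) = -7.10 kJ/mol
ΔG < 0, so the forward reaction is spontaneous (proceeds forward).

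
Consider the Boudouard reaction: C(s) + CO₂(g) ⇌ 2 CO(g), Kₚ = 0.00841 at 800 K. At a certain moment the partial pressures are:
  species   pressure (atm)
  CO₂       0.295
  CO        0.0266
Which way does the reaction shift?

forward (toward products)

(C is a pure solid — omitted from Qₚ.)
Qₚ = P(CO)² / P(CO₂) = (0.0266)² / (0.295) = 0.00240
Qₚ = 0.00240 < Kₚ = 0.00841, so the forward reaction proceeds.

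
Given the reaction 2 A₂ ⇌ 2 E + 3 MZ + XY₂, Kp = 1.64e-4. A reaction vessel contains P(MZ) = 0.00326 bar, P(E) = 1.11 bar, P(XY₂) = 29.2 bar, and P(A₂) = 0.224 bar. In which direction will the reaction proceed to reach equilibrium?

Qp = P(E)²·P(MZ)³·P(XY₂) / P(A₂)² = (1.11)²·(0.00326)³·(29.2) / (0.224)² = 2.48e-5
Qp = 2.48e-5 < Kp = 1.64e-4, so the forward reaction proceeds.

toward products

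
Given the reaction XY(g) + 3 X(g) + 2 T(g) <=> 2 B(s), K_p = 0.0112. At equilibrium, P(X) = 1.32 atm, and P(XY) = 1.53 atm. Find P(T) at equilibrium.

P(T) = 5.04 atm

(B is a pure solid — omitted from K_p.)
At equilibrium, K_p = 1 / (P(XY)·P(X)³·P(T)²) = 0.0112.
1 / ((1.53)·(1.32)³·(P(T))²) = 0.0112
P(T)² = 25.4 ⇒ P(T) = 5.04 atm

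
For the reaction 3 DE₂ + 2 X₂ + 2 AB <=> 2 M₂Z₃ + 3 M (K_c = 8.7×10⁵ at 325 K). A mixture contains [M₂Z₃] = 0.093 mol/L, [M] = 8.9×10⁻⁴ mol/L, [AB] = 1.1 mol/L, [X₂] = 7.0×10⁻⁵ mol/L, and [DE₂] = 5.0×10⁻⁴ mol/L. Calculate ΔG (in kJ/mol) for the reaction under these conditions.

Q_c = [M₂Z₃]²·[M]³ / ([DE₂]³·[X₂]²·[AB]²) = (0.093)²·(8.9×10⁻⁴)³ / ((5.0×10⁻⁴)³·(7.0×10⁻⁵)²·(1.1)²) = 8.23×10⁶
ΔG = RT ln(Q_c/K_c) = (8.314 J mol⁻¹ K⁻¹)(325 K) × ln(8.23×10⁶/8.7×10⁵)
   = (2.702 kJ/mol)(2.247) = 6.07 kJ/mol
ΔG > 0, so the forward reaction is non-spontaneous (proceeds in reverse).

ΔG = 6.07 kJ/mol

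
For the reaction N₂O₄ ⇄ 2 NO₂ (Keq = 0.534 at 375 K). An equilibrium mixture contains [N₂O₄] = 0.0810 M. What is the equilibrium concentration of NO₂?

[NO₂] = 0.208 M

At equilibrium, Keq = [NO₂]² / [N₂O₄] = 0.534.
([NO₂])² / (0.0810) = 0.534
[NO₂]² = 0.0433 ⇒ [NO₂] = 0.208 M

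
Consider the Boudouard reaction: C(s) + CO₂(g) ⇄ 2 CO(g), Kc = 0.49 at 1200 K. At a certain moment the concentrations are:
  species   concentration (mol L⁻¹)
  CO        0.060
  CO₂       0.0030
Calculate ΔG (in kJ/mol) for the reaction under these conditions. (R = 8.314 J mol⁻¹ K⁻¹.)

ΔG = 8.94 kJ/mol

(C is a pure solid — omitted from Qc.)
Qc = [CO]² / [CO₂] = (0.060)² / (0.0030) = 1.20
ΔG = RT ln(Qc/Kc) = (8.314 J mol⁻¹ K⁻¹)(1200 K) × ln(1.20/0.49)
   = (9.977 kJ/mol)(0.8957) = 8.94 kJ/mol
ΔG > 0, so the forward reaction is non-spontaneous (proceeds in reverse).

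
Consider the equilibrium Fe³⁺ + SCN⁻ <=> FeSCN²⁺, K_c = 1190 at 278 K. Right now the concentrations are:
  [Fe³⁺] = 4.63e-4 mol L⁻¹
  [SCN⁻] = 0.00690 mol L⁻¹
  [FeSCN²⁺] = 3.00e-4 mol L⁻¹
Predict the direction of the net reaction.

Q_c = [FeSCN²⁺] / ([Fe³⁺]·[SCN⁻]) = (3.00e-4) / ((4.63e-4)·(0.00690)) = 93.9
Q_c = 93.9 < K_c = 1190, so the forward reaction proceeds.

in the forward direction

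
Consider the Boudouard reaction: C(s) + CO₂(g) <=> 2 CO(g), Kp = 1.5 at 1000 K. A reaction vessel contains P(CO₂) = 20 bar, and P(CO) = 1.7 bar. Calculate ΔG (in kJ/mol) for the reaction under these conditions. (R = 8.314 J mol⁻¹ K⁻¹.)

ΔG = -19.5 kJ/mol

(C is a pure solid — omitted from Qp.)
Qp = P(CO)² / P(CO₂) = (1.7)² / (20) = 0.144
ΔG = RT ln(Qp/Kp) = (8.314 J mol⁻¹ K⁻¹)(1000 K) × ln(0.144/1.5)
   = (8.314 kJ/mol)(-2.343) = -19.5 kJ/mol
ΔG < 0, so the forward reaction is spontaneous (proceeds forward).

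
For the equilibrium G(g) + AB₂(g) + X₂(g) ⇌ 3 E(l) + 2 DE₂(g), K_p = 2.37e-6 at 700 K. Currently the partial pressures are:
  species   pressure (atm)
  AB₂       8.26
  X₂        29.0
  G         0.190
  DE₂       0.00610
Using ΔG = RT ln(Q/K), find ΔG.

(E is a pure liquid — omitted from Q_p.)
Q_p = P(DE₂)² / (P(G)·P(AB₂)·P(X₂)) = (0.00610)² / ((0.190)·(8.26)·(29.0)) = 8.18e-7
ΔG = RT ln(Q_p/K_p) = (8.314 J mol⁻¹ K⁻¹)(700 K) × ln(8.18e-7/2.37e-6)
   = (5.820 kJ/mol)(-1.064) = -6.19 kJ/mol
ΔG < 0, so the forward reaction is spontaneous (proceeds forward).

ΔG = -6.19 kJ/mol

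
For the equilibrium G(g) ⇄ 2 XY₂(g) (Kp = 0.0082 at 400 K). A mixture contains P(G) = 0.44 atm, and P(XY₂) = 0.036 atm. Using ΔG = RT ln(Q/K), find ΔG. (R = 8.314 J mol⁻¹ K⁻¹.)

ΔG = -3.40 kJ/mol

Qp = P(XY₂)² / P(G) = (0.036)² / (0.44) = 0.00295
ΔG = RT ln(Qp/Kp) = (8.314 J mol⁻¹ K⁻¹)(400 K) × ln(0.00295/0.0082)
   = (3.326 kJ/mol)(-1.022) = -3.40 kJ/mol
ΔG < 0, so the forward reaction is spontaneous (proceeds forward).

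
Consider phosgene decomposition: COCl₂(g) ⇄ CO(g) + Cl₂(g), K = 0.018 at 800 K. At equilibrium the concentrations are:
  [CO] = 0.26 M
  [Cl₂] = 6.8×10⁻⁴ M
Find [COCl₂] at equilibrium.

At equilibrium, K = [CO]·[Cl₂] / [COCl₂] = 0.018.
(0.26)·(6.8×10⁻⁴) / ([COCl₂]) = 0.018
[COCl₂] = 0.00982 = 0.0098 M

[COCl₂] = 0.0098 M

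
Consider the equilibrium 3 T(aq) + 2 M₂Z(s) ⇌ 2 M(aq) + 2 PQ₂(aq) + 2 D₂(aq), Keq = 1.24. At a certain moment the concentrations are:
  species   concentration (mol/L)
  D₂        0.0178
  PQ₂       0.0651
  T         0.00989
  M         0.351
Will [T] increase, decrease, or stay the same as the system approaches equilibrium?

(M₂Z is a pure solid — omitted from Q.)
Q = [M]²·[PQ₂]²·[D₂]² / [T]³ = (0.351)²·(0.0651)²·(0.0178)² / (0.00989)³ = 0.171
Q = 0.171 < Keq = 1.24: net forward reaction.
T is a reactant, so it decreases.

decrease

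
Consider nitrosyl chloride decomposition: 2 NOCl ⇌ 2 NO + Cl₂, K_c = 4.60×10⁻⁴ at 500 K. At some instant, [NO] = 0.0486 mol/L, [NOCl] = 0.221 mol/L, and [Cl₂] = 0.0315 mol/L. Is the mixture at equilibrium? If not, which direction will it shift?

Q_c = [NO]²·[Cl₂] / [NOCl]² = (0.0486)²·(0.0315) / (0.221)² = 0.00152
Q_c = 0.00152 > K_c = 4.60×10⁻⁴: net reverse reaction.

no; Q > K, reaction proceeds in reverse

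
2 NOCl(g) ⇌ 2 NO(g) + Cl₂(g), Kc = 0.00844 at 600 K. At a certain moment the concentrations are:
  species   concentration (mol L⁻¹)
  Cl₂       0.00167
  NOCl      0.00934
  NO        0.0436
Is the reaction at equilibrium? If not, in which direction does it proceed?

toward reactants

Qc = [NO]²·[Cl₂] / [NOCl]² = (0.0436)²·(0.00167) / (0.00934)² = 0.0364
Qc = 0.0364 > Kc = 0.00844, so the reverse reaction proceeds.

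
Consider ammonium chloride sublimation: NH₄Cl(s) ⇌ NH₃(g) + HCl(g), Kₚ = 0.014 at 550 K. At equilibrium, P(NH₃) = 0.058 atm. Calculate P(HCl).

(NH₄Cl is a pure solid — omitted from Kₚ.)
At equilibrium, Kₚ = P(NH₃)·P(HCl) = 0.014.
(0.058)·(P(HCl)) = 0.014
P(HCl) = 0.241 = 0.24 atm

P(HCl) = 0.24 atm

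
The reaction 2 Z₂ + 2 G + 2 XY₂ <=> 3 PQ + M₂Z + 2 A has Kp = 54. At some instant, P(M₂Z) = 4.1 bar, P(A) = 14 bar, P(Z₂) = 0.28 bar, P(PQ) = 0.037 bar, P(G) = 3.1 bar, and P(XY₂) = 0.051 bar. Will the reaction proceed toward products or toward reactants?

to the right

Qp = P(PQ)³·P(M₂Z)·P(A)² / (P(Z₂)²·P(G)²·P(XY₂)²) = (0.037)³·(4.1)·(14)² / ((0.28)²·(3.1)²·(0.051)²) = 21
Qp = 21 < Kp = 54, so the forward reaction proceeds.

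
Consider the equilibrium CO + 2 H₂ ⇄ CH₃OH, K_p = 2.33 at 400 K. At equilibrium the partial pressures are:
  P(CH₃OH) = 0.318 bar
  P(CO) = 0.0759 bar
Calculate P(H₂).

P(H₂) = 1.34 bar

At equilibrium, K_p = P(CH₃OH) / (P(CO)·P(H₂)²) = 2.33.
(0.318) / ((0.0759)·(P(H₂))²) = 2.33
P(H₂)² = 1.80 ⇒ P(H₂) = 1.34 bar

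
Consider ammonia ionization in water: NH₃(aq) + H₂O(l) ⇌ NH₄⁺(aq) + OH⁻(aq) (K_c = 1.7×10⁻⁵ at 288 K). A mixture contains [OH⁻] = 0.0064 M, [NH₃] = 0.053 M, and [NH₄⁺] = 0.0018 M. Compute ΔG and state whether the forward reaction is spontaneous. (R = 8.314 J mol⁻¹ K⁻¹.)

ΔG = 6.10 kJ/mol; the forward reaction is non-spontaneous

(H₂O is a pure liquid — omitted from Q_c.)
Q_c = [NH₄⁺]·[OH⁻] / [NH₃] = (0.0018)·(0.0064) / (0.053) = 2.17×10⁻⁴
ΔG = RT ln(Q_c/K_c) = (8.314 J mol⁻¹ K⁻¹)(288 K) × ln(2.17×10⁻⁴/1.7×10⁻⁵)
   = (2.394 kJ/mol)(2.547) = 6.10 kJ/mol
ΔG > 0, so the forward reaction is non-spontaneous (proceeds in reverse).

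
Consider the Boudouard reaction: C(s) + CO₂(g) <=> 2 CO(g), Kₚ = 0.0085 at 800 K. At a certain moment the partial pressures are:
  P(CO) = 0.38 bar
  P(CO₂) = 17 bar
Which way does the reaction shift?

(C is a pure solid — omitted from Qₚ.)
Qₚ = P(CO)² / P(CO₂) = (0.38)² / (17) = 0.0085
Qₚ = 0.0085 = Kₚ, so the system is already at equilibrium.

no net change (already at equilibrium)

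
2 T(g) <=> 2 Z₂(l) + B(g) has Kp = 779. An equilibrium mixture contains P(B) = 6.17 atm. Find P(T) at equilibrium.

(Z₂ is a pure liquid — omitted from Kp.)
At equilibrium, Kp = P(B) / P(T)² = 779.
(6.17) / (P(T))² = 779
P(T)² = 0.00792 ⇒ P(T) = 0.0890 atm

P(T) = 0.0890 atm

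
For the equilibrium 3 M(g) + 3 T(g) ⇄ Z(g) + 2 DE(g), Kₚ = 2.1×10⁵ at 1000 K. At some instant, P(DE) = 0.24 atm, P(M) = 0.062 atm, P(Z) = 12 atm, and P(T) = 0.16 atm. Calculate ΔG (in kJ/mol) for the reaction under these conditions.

ΔG = 10.1 kJ/mol

Qₚ = P(Z)·P(DE)² / (P(M)³·P(T)³) = (12)·(0.24)² / ((0.062)³·(0.16)³) = 7.08×10⁵
ΔG = RT ln(Qₚ/Kₚ) = (8.314 J mol⁻¹ K⁻¹)(1000 K) × ln(7.08×10⁵/2.1×10⁵)
   = (8.314 kJ/mol)(1.215) = 10.1 kJ/mol
ΔG > 0, so the forward reaction is non-spontaneous (proceeds in reverse).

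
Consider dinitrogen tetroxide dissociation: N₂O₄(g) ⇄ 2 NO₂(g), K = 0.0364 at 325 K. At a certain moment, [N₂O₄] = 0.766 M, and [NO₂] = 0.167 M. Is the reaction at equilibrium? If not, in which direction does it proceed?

Q = [NO₂]² / [N₂O₄] = (0.167)² / (0.766) = 0.0364
Q = 0.0364 = K, so the system is already at equilibrium.

no net change (already at equilibrium)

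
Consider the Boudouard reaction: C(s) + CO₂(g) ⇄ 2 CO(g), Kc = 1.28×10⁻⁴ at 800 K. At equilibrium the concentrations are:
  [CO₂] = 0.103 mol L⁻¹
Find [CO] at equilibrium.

[CO] = 0.00363 mol L⁻¹

(C is a pure solid — omitted from Kc.)
At equilibrium, Kc = [CO]² / [CO₂] = 1.28×10⁻⁴.
([CO])² / (0.103) = 1.28×10⁻⁴
[CO]² = 1.32×10⁻⁵ ⇒ [CO] = 0.00363 mol L⁻¹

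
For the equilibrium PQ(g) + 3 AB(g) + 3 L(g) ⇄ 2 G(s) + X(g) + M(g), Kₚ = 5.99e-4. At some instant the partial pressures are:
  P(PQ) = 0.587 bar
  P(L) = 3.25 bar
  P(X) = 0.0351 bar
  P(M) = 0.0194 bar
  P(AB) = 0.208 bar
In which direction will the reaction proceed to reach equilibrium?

toward reactants

(G is a pure solid — omitted from Qₚ.)
Qₚ = P(X)·P(M) / (P(PQ)·P(AB)³·P(L)³) = (0.0351)·(0.0194) / ((0.587)·(0.208)³·(3.25)³) = 0.00376
Qₚ = 0.00376 > Kₚ = 5.99e-4, so the reverse reaction proceeds.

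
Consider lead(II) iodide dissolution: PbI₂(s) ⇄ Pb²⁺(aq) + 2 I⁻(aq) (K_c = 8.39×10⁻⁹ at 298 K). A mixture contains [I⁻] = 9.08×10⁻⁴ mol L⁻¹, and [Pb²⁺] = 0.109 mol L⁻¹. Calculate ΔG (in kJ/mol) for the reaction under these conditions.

(PbI₂ is a pure solid — omitted from Q_c.)
Q_c = [Pb²⁺]·[I⁻]² = (0.109)·(9.08×10⁻⁴)² = 8.99×10⁻⁸
ΔG = RT ln(Q_c/K_c) = (8.314 J mol⁻¹ K⁻¹)(298 K) × ln(8.99×10⁻⁸/8.39×10⁻⁹)
   = (2.478 kJ/mol)(2.372) = 5.88 kJ/mol
ΔG > 0, so the forward reaction is non-spontaneous (proceeds in reverse).

ΔG = 5.88 kJ/mol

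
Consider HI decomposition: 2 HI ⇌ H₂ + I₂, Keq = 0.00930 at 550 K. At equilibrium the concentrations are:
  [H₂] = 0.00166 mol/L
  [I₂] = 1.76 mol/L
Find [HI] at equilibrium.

[HI] = 0.560 mol/L

At equilibrium, Keq = [H₂]·[I₂] / [HI]² = 0.00930.
(0.00166)·(1.76) / ([HI])² = 0.00930
[HI]² = 0.314 ⇒ [HI] = 0.560 mol/L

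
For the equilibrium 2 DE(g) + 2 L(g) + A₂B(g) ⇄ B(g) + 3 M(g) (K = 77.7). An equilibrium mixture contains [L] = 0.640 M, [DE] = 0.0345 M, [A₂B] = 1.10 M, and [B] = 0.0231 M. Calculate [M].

At equilibrium, K = [B]·[M]³ / ([DE]²·[L]²·[A₂B]) = 77.7.
(0.0231)·([M])³ / ((0.0345)²·(0.640)²·(1.10)) = 77.7
[M]³ = 1.80 ⇒ [M] = 1.22 M

[M] = 1.22 M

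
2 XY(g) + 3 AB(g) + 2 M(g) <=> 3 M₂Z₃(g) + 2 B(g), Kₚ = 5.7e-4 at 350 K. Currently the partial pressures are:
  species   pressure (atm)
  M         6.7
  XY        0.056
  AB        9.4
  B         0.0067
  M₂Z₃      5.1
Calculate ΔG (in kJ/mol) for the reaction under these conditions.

ΔG = -7.03 kJ/mol

Qₚ = P(M₂Z₃)³·P(B)² / (P(XY)²·P(AB)³·P(M)²) = (5.1)³·(0.0067)² / ((0.056)²·(9.4)³·(6.7)²) = 5.09e-5
ΔG = RT ln(Qₚ/Kₚ) = (8.314 J mol⁻¹ K⁻¹)(350 K) × ln(5.09e-5/5.7e-4)
   = (2.910 kJ/mol)(-2.416) = -7.03 kJ/mol
ΔG < 0, so the forward reaction is spontaneous (proceeds forward).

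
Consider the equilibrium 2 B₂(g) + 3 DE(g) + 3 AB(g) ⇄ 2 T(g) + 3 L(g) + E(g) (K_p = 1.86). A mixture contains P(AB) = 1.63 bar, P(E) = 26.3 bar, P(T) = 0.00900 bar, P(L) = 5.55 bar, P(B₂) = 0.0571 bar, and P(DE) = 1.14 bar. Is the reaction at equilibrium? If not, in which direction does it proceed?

in the reverse direction

Q_p = P(T)²·P(L)³·P(E) / (P(B₂)²·P(DE)³·P(AB)³) = (0.00900)²·(5.55)³·(26.3) / ((0.0571)²·(1.14)³·(1.63)³) = 17.4
Q_p = 17.4 > K_p = 1.86, so the reverse reaction proceeds.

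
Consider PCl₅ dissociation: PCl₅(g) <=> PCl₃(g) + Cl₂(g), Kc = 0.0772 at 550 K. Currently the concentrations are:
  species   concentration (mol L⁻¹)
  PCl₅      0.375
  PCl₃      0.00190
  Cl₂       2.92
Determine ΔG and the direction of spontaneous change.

Qc = [PCl₃]·[Cl₂] / [PCl₅] = (0.00190)·(2.92) / (0.375) = 0.0148
ΔG = RT ln(Qc/Kc) = (8.314 J mol⁻¹ K⁻¹)(550 K) × ln(0.0148/0.0772)
   = (4.573 kJ/mol)(-1.652) = -7.55 kJ/mol
ΔG < 0, so the forward reaction is spontaneous (proceeds forward).

ΔG = -7.55 kJ/mol; the forward reaction is spontaneous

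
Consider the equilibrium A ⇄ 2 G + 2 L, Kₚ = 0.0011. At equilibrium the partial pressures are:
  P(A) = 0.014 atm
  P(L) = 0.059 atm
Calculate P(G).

At equilibrium, Kₚ = P(G)²·P(L)² / P(A) = 0.0011.
(P(G))²·(0.059)² / (0.014) = 0.0011
P(G)² = 0.00442 ⇒ P(G) = 0.067 atm

P(G) = 0.067 atm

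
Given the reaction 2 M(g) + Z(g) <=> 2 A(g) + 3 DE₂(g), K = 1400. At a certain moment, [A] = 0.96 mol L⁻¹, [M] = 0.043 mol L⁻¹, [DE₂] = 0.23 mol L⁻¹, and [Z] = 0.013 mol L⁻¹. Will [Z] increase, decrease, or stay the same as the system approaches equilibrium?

decrease

Q = [A]²·[DE₂]³ / ([M]²·[Z]) = (0.96)²·(0.23)³ / ((0.043)²·(0.013)) = 470
Q = 470 < K = 1400: net forward reaction.
Z is a reactant, so it decreases.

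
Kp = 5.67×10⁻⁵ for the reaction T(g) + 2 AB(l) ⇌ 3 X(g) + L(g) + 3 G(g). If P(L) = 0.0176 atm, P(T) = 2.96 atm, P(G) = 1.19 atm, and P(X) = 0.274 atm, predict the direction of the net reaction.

in the reverse direction

(AB is a pure liquid — omitted from Qp.)
Qp = P(X)³·P(L)·P(G)³ / P(T) = (0.274)³·(0.0176)·(1.19)³ / (2.96) = 2.06×10⁻⁴
Qp = 2.06×10⁻⁴ > Kp = 5.67×10⁻⁵, so the reverse reaction proceeds.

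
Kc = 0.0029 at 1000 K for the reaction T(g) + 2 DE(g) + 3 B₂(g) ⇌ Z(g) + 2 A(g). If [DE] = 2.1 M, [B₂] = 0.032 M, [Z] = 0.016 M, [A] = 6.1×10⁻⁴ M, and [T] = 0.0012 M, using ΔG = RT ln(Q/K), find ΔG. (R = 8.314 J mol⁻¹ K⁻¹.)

ΔG = 20.5 kJ/mol

Qc = [Z]·[A]² / ([T]·[DE]²·[B₂]³) = (0.016)·(6.1×10⁻⁴)² / ((0.0012)·(2.1)²·(0.032)³) = 0.0343
ΔG = RT ln(Qc/Kc) = (8.314 J mol⁻¹ K⁻¹)(1000 K) × ln(0.0343/0.0029)
   = (8.314 kJ/mol)(2.470) = 20.5 kJ/mol
ΔG > 0, so the forward reaction is non-spontaneous (proceeds in reverse).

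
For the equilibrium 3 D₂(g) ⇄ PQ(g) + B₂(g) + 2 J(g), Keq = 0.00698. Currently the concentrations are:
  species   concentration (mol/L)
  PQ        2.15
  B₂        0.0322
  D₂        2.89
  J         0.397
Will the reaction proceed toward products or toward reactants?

to the right

Q = [PQ]·[B₂]·[J]² / [D₂]³ = (2.15)·(0.0322)·(0.397)² / (2.89)³ = 4.52×10⁻⁴
Q = 4.52×10⁻⁴ < Keq = 0.00698, so the forward reaction proceeds.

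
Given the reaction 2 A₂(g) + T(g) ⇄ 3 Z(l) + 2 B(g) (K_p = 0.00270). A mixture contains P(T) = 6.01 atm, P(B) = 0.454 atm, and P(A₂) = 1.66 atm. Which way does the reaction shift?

reverse (toward reactants)

(Z is a pure liquid — omitted from Q_p.)
Q_p = P(B)² / (P(A₂)²·P(T)) = (0.454)² / ((1.66)²·(6.01)) = 0.0124
Q_p = 0.0124 > K_p = 0.00270, so the reverse reaction proceeds.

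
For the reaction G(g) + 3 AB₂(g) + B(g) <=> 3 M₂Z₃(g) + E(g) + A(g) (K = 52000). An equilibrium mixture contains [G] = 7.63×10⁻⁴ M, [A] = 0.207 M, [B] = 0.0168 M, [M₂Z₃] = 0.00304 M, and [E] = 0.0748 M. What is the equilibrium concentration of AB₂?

At equilibrium, K = [M₂Z₃]³·[E]·[A] / ([G]·[AB₂]³·[B]) = 52000.
(0.00304)³·(0.0748)·(0.207) / ((7.63×10⁻⁴)·([AB₂])³·(0.0168)) = 52000
[AB₂]³ = 6.53×10⁻¹⁰ ⇒ [AB₂] = 8.67×10⁻⁴ M

[AB₂] = 8.67×10⁻⁴ M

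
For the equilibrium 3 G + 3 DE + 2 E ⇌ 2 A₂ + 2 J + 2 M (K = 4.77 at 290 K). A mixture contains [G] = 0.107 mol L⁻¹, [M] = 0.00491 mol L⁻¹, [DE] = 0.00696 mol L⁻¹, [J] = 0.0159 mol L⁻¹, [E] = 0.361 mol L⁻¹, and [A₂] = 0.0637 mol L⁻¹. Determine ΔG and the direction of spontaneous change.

Q = [A₂]²·[J]²·[M]² / ([G]³·[DE]³·[E]²) = (0.0637)²·(0.0159)²·(0.00491)² / ((0.107)³·(0.00696)³·(0.361)²) = 0.459
ΔG = RT ln(Q/K) = (8.314 J mol⁻¹ K⁻¹)(290 K) × ln(0.459/4.77)
   = (2.411 kJ/mol)(-2.341) = -5.64 kJ/mol
ΔG < 0, so the forward reaction is spontaneous (proceeds forward).

ΔG = -5.64 kJ/mol; the forward reaction is spontaneous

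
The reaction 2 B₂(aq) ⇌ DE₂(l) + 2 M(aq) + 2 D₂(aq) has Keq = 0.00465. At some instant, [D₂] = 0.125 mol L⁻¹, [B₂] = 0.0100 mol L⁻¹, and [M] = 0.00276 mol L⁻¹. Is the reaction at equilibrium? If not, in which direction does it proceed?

(DE₂ is a pure liquid — omitted from Q.)
Q = [M]²·[D₂]² / [B₂]² = (0.00276)²·(0.125)² / (0.0100)² = 0.00119
Q = 0.00119 < Keq = 0.00465, so the forward reaction proceeds.

toward products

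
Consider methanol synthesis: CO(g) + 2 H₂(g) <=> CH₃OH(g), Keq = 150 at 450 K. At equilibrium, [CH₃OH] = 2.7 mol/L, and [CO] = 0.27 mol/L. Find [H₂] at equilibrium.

At equilibrium, Keq = [CH₃OH] / ([CO]·[H₂]²) = 150.
(2.7) / ((0.27)·([H₂])²) = 150
[H₂]² = 0.0667 ⇒ [H₂] = 0.26 mol/L

[H₂] = 0.26 mol/L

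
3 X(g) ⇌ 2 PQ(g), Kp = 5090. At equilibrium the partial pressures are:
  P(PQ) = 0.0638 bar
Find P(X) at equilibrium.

At equilibrium, Kp = P(PQ)² / P(X)³ = 5090.
(0.0638)² / (P(X))³ = 5090
P(X)³ = 8.00e-7 ⇒ P(X) = 0.00928 bar

P(X) = 0.00928 bar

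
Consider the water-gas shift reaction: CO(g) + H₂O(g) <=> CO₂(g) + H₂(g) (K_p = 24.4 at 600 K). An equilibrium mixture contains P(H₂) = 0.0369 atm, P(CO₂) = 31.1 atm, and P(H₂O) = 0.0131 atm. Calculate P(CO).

P(CO) = 3.59 atm

At equilibrium, K_p = P(CO₂)·P(H₂) / (P(CO)·P(H₂O)) = 24.4.
(31.1)·(0.0369) / ((P(CO))·(0.0131)) = 24.4
P(CO) = 3.59 atm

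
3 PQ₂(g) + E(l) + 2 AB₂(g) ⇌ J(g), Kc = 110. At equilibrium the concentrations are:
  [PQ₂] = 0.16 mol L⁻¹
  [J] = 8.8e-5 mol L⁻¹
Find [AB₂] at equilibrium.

(E is a pure liquid — omitted from Kc.)
At equilibrium, Kc = [J] / ([PQ₂]³·[AB₂]²) = 110.
(8.8e-5) / ((0.16)³·([AB₂])²) = 110
[AB₂]² = 1.95e-4 ⇒ [AB₂] = 0.014 mol L⁻¹

[AB₂] = 0.014 mol L⁻¹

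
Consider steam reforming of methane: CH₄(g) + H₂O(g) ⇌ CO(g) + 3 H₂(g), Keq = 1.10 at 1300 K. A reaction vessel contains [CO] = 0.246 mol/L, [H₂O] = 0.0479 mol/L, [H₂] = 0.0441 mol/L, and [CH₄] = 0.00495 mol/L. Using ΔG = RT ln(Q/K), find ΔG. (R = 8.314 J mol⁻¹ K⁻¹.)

ΔG = -27.2 kJ/mol

Q = [CO]·[H₂]³ / ([CH₄]·[H₂O]) = (0.246)·(0.0441)³ / ((0.00495)·(0.0479)) = 0.0890
ΔG = RT ln(Q/Keq) = (8.314 J mol⁻¹ K⁻¹)(1300 K) × ln(0.0890/1.10)
   = (10.81 kJ/mol)(-2.514) = -27.2 kJ/mol
ΔG < 0, so the forward reaction is spontaneous (proceeds forward).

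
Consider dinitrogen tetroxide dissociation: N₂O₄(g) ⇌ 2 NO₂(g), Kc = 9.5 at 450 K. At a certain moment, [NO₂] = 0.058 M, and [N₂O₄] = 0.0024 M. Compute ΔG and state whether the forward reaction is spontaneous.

Qc = [NO₂]² / [N₂O₄] = (0.058)² / (0.0024) = 1.40
ΔG = RT ln(Qc/Kc) = (8.314 J mol⁻¹ K⁻¹)(450 K) × ln(1.40/9.5)
   = (3.741 kJ/mol)(-1.915) = -7.16 kJ/mol
ΔG < 0, so the forward reaction is spontaneous (proceeds forward).

ΔG = -7.16 kJ/mol; the forward reaction is spontaneous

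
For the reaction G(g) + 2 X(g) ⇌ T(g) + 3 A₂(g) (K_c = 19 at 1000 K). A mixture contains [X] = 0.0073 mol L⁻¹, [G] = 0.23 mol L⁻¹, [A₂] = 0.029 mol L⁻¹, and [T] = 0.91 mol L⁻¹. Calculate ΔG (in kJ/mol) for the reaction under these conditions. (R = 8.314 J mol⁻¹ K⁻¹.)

ΔG = -19.5 kJ/mol

Q_c = [T]·[A₂]³ / ([G]·[X]²) = (0.91)·(0.029)³ / ((0.23)·(0.0073)²) = 1.81
ΔG = RT ln(Q_c/K_c) = (8.314 J mol⁻¹ K⁻¹)(1000 K) × ln(1.81/19)
   = (8.314 kJ/mol)(-2.351) = -19.5 kJ/mol
ΔG < 0, so the forward reaction is spontaneous (proceeds forward).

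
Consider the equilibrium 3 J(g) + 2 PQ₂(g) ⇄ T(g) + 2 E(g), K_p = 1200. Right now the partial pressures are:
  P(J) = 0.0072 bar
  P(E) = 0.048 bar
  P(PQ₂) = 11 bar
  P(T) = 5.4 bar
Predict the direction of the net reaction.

to the right

Q_p = P(T)·P(E)² / (P(J)³·P(PQ₂)²) = (5.4)·(0.048)² / ((0.0072)³·(11)²) = 280
Q_p = 280 < K_p = 1200, so the forward reaction proceeds.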